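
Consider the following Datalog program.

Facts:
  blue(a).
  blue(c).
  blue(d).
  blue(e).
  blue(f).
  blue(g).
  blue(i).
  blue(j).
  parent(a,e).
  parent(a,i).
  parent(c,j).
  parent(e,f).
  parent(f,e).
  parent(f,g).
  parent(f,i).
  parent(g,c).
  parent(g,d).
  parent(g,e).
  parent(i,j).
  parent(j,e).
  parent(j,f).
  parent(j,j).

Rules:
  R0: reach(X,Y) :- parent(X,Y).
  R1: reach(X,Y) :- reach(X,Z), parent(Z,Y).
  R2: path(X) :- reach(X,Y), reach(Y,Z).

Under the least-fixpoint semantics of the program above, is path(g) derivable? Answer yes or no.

round 1: derive reach(a,e) via R0 from parent(a,e)
round 1: derive reach(a,i) via R0 from parent(a,i)
round 1: derive reach(c,j) via R0 from parent(c,j)
round 1: derive reach(e,f) via R0 from parent(e,f)
round 1: derive reach(f,e) via R0 from parent(f,e)
round 1: derive reach(f,g) via R0 from parent(f,g)
round 1: derive reach(f,i) via R0 from parent(f,i)
round 1: derive reach(g,c) via R0 from parent(g,c)
round 1: derive reach(g,d) via R0 from parent(g,d)
round 1: derive reach(g,e) via R0 from parent(g,e)
round 1: derive reach(i,j) via R0 from parent(i,j)
round 1: derive reach(j,e) via R0 from parent(j,e)
round 1: derive reach(j,f) via R0 from parent(j,f)
round 1: derive reach(j,j) via R0 from parent(j,j)
round 2: derive reach(a,f) via R1 from reach(a,e), parent(e,f)
round 2: derive reach(a,j) via R1 from reach(a,i), parent(i,j)
round 2: derive reach(c,e) via R1 from reach(c,j), parent(j,e)
round 2: derive reach(c,f) via R1 from reach(c,j), parent(j,f)
round 2: derive reach(e,e) via R1 from reach(e,f), parent(f,e)
round 2: derive reach(e,g) via R1 from reach(e,f), parent(f,g)
round 2: derive reach(e,i) via R1 from reach(e,f), parent(f,i)
round 2: derive reach(f,c) via R1 from reach(f,g), parent(g,c)
round 2: derive reach(f,d) via R1 from reach(f,g), parent(g,d)
round 2: derive reach(f,f) via R1 from reach(f,e), parent(e,f)
round 2: derive reach(f,j) via R1 from reach(f,i), parent(i,j)
round 2: derive reach(g,f) via R1 from reach(g,e), parent(e,f)
round 2: derive reach(g,j) via R1 from reach(g,c), parent(c,j)
round 2: derive reach(i,e) via R1 from reach(i,j), parent(j,e)
round 2: derive reach(i,f) via R1 from reach(i,j), parent(j,f)
round 2: derive reach(j,g) via R1 from reach(j,f), parent(f,g)
round 2: derive reach(j,i) via R1 from reach(j,f), parent(f,i)
round 2: derive path(a) via R2 from reach(a,e), reach(e,f)
round 2: derive path(c) via R2 from reach(c,j), reach(j,e)
round 2: derive path(e) via R2 from reach(e,f), reach(f,e)
round 2: derive path(f) via R2 from reach(f,e), reach(e,f)
round 2: derive path(g) via R2 from reach(g,c), reach(c,j)
round 2: derive path(i) via R2 from reach(i,j), reach(j,e)
round 2: derive path(j) via R2 from reach(j,e), reach(e,f)
round 3: derive reach(a,g) via R1 from reach(a,f), parent(f,g)
round 3: derive reach(c,g) via R1 from reach(c,f), parent(f,g)
round 3: derive reach(c,i) via R1 from reach(c,f), parent(f,i)
round 3: derive reach(e,c) via R1 from reach(e,g), parent(g,c)
round 3: derive reach(e,d) via R1 from reach(e,g), parent(g,d)
round 3: derive reach(e,j) via R1 from reach(e,i), parent(i,j)
round 3: derive reach(g,g) via R1 from reach(g,f), parent(f,g)
round 3: derive reach(g,i) via R1 from reach(g,f), parent(f,i)
round 3: derive reach(i,g) via R1 from reach(i,f), parent(f,g)
round 3: derive reach(i,i) via R1 from reach(i,f), parent(f,i)
round 3: derive reach(j,c) via R1 from reach(j,g), parent(g,c)
round 3: derive reach(j,d) via R1 from reach(j,g), parent(g,d)
round 4: derive reach(a,c) via R1 from reach(a,g), parent(g,c)
round 4: derive reach(a,d) via R1 from reach(a,g), parent(g,d)
round 4: derive reach(c,c) via R1 from reach(c,g), parent(g,c)
round 4: derive reach(c,d) via R1 from reach(c,g), parent(g,d)
round 4: derive reach(i,c) via R1 from reach(i,g), parent(g,c)
round 4: derive reach(i,d) via R1 from reach(i,g), parent(g,d)

yes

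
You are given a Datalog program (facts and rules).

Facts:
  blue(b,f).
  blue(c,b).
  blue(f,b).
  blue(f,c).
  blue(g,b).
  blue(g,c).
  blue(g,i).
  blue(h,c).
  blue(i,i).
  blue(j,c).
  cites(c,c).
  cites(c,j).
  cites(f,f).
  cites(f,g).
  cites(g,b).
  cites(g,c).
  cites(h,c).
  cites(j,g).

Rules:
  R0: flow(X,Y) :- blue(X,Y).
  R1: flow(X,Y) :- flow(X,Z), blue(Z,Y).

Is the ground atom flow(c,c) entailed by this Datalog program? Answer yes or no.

round 1: derive flow(b,f) via R0 from blue(b,f)
round 1: derive flow(c,b) via R0 from blue(c,b)
round 1: derive flow(f,b) via R0 from blue(f,b)
round 1: derive flow(f,c) via R0 from blue(f,c)
round 1: derive flow(g,b) via R0 from blue(g,b)
round 1: derive flow(g,c) via R0 from blue(g,c)
round 1: derive flow(g,i) via R0 from blue(g,i)
round 1: derive flow(h,c) via R0 from blue(h,c)
round 1: derive flow(i,i) via R0 from blue(i,i)
round 1: derive flow(j,c) via R0 from blue(j,c)
round 2: derive flow(b,b) via R1 from flow(b,f), blue(f,b)
round 2: derive flow(b,c) via R1 from flow(b,f), blue(f,c)
round 2: derive flow(c,f) via R1 from flow(c,b), blue(b,f)
round 2: derive flow(f,f) via R1 from flow(f,b), blue(b,f)
round 2: derive flow(g,f) via R1 from flow(g,b), blue(b,f)
round 2: derive flow(h,b) via R1 from flow(h,c), blue(c,b)
round 2: derive flow(j,b) via R1 from flow(j,c), blue(c,b)
round 3: derive flow(c,c) via R1 from flow(c,f), blue(f,c)
round 3: derive flow(h,f) via R1 from flow(h,b), blue(b,f)
round 3: derive flow(j,f) via R1 from flow(j,b), blue(b,f)

yes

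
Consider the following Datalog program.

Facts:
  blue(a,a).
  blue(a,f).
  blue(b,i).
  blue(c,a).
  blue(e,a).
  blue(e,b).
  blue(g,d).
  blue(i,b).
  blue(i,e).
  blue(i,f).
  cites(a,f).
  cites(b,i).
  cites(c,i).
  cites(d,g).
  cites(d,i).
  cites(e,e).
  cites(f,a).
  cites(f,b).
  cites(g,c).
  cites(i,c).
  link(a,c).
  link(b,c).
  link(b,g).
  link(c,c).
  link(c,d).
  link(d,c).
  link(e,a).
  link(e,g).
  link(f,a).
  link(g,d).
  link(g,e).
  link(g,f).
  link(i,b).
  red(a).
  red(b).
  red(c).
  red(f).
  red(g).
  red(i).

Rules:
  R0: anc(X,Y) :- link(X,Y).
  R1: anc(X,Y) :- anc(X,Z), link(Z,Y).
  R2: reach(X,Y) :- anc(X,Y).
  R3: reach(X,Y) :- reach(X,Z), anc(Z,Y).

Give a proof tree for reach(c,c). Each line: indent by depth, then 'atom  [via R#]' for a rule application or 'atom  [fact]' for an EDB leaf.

round 1: derive anc(a,c) via R0 from link(a,c)
round 1: derive anc(b,c) via R0 from link(b,c)
round 1: derive anc(b,g) via R0 from link(b,g)
round 1: derive anc(c,c) via R0 from link(c,c)
round 1: derive anc(c,d) via R0 from link(c,d)
round 1: derive anc(d,c) via R0 from link(d,c)
round 1: derive anc(e,a) via R0 from link(e,a)
round 1: derive anc(e,g) via R0 from link(e,g)
round 1: derive anc(f,a) via R0 from link(f,a)
round 1: derive anc(g,d) via R0 from link(g,d)
round 1: derive anc(g,e) via R0 from link(g,e)
round 1: derive anc(g,f) via R0 from link(g,f)
round 1: derive anc(i,b) via R0 from link(i,b)
round 2: derive anc(a,d) via R1 from anc(a,c), link(c,d)
round 2: derive anc(b,d) via R1 from anc(b,c), link(c,d)
round 2: derive anc(b,e) via R1 from anc(b,g), link(g,e)
round 2: derive anc(b,f) via R1 from anc(b,g), link(g,f)
round 2: derive anc(d,d) via R1 from anc(d,c), link(c,d)
round 2: derive anc(e,c) via R1 from anc(e,a), link(a,c)
round 2: derive anc(e,d) via R1 from anc(e,g), link(g,d)
round 2: derive anc(e,e) via R1 from anc(e,g), link(g,e)
round 2: derive anc(e,f) via R1 from anc(e,g), link(g,f)
round 2: derive anc(f,c) via R1 from anc(f,a), link(a,c)
round 2: derive anc(g,a) via R1 from anc(g,e), link(e,a)
round 2: derive anc(g,c) via R1 from anc(g,d), link(d,c)
round 2: derive anc(g,g) via R1 from anc(g,e), link(e,g)
round 2: derive anc(i,c) via R1 from anc(i,b), link(b,c)
round 2: derive anc(i,g) via R1 from anc(i,b), link(b,g)
round 2: derive reach(a,c) via R2 from anc(a,c)
round 2: derive reach(b,c) via R2 from anc(b,c)
round 2: derive reach(b,g) via R2 from anc(b,g)
round 2: derive reach(c,c) via R2 from anc(c,c)
round 2: derive reach(c,d) via R2 from anc(c,d)
round 2: derive reach(d,c) via R2 from anc(d,c)
round 2: derive reach(e,a) via R2 from anc(e,a)
round 2: derive reach(e,g) via R2 from anc(e,g)
round 2: derive reach(f,a) via R2 from anc(f,a)
round 2: derive reach(g,d) via R2 from anc(g,d)
round 2: derive reach(g,e) via R2 from anc(g,e)
round 2: derive reach(g,f) via R2 from anc(g,f)
round 2: derive reach(i,b) via R2 from anc(i,b)
round 3: derive anc(b,a) via R1 from anc(b,e), link(e,a)
round 3: derive anc(f,d) via R1 from anc(f,c), link(c,d)
round 3: derive anc(i,d) via R1 from anc(i,c), link(c,d)
round 3: derive anc(i,e) via R1 from anc(i,g), link(g,e)
round 3: derive anc(i,f) via R1 from anc(i,g), link(g,f)
round 3: derive reach(a,d) via R2 from anc(a,d)
round 3: derive reach(b,d) via R2 from anc(b,d)
round 3: derive reach(b,e) via R2 from anc(b,e)
round 3: derive reach(b,f) via R2 from anc(b,f)
round 3: derive reach(d,d) via R2 from anc(d,d)
round 3: derive reach(e,c) via R2 from anc(e,c)
round 3: derive reach(e,d) via R2 from anc(e,d)
round 3: derive reach(e,e) via R2 from anc(e,e)
round 3: derive reach(e,f) via R2 from anc(e,f)
round 3: derive reach(f,c) via R2 from anc(f,c)
round 3: derive reach(g,a) via R2 from anc(g,a)
round 3: derive reach(g,c) via R2 from anc(g,c)
round 3: derive reach(g,g) via R2 from anc(g,g)
round 3: derive reach(i,c) via R2 from anc(i,c)
round 3: derive reach(i,g) via R2 from anc(i,g)
round 3: derive reach(b,a) via R3 from reach(b,g), anc(g,a)
round 3: derive reach(f,d) via R3 from reach(f,a), anc(a,d)
round 3: derive reach(i,d) via R3 from reach(i,b), anc(b,d)
round 3: derive reach(i,e) via R3 from reach(i,b), anc(b,e)
round 3: derive reach(i,f) via R3 from reach(i,b), anc(b,f)
round 4: derive anc(i,a) via R1 from anc(i,e), link(e,a)
round 4: derive reach(i,a) via R3 from reach(i,b), anc(b,a)

reach(c,c)  [via R2]
  anc(c,c)  [via R0]
    link(c,c)  [fact]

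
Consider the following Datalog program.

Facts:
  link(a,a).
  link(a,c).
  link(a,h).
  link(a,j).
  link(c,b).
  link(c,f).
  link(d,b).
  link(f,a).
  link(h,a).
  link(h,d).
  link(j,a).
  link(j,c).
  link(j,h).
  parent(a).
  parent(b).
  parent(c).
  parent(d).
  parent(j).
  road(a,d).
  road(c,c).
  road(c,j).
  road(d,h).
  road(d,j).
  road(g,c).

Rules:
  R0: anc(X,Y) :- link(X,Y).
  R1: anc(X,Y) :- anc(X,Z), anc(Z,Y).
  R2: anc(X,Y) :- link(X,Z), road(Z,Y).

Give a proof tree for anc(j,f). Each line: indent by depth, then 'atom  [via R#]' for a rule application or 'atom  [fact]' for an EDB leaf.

anc(j,f)  [via R1]
  anc(j,c)  [via R0]
    link(j,c)  [fact]
  anc(c,f)  [via R0]
    link(c,f)  [fact]

round 1: derive anc(a,a) via R0 from link(a,a)
round 1: derive anc(a,c) via R0 from link(a,c)
round 1: derive anc(a,h) via R0 from link(a,h)
round 1: derive anc(a,j) via R0 from link(a,j)
round 1: derive anc(c,b) via R0 from link(c,b)
round 1: derive anc(c,f) via R0 from link(c,f)
round 1: derive anc(d,b) via R0 from link(d,b)
round 1: derive anc(f,a) via R0 from link(f,a)
round 1: derive anc(h,a) via R0 from link(h,a)
round 1: derive anc(h,d) via R0 from link(h,d)
round 1: derive anc(j,a) via R0 from link(j,a)
round 1: derive anc(j,c) via R0 from link(j,c)
round 1: derive anc(j,h) via R0 from link(j,h)
round 1: derive anc(a,d) via R2 from link(a,a), road(a,d)
round 1: derive anc(f,d) via R2 from link(f,a), road(a,d)
round 1: derive anc(h,h) via R2 from link(h,d), road(d,h)
round 1: derive anc(h,j) via R2 from link(h,d), road(d,j)
round 1: derive anc(j,d) via R2 from link(j,a), road(a,d)
round 1: derive anc(j,j) via R2 from link(j,c), road(c,j)
round 2: derive anc(a,b) via R1 from anc(a,c), anc(c,b)
round 2: derive anc(a,f) via R1 from anc(a,c), anc(c,f)
round 2: derive anc(c,a) via R1 from anc(c,f), anc(f,a)
round 2: derive anc(c,d) via R1 from anc(c,f), anc(f,d)
round 2: derive anc(f,b) via R1 from anc(f,d), anc(d,b)
round 2: derive anc(f,c) via R1 from anc(f,a), anc(a,c)
round 2: derive anc(f,h) via R1 from anc(f,a), anc(a,h)
round 2: derive anc(f,j) via R1 from anc(f,a), anc(a,j)
round 2: derive anc(h,b) via R1 from anc(h,d), anc(d,b)
round 2: derive anc(h,c) via R1 from anc(h,a), anc(a,c)
round 2: derive anc(j,b) via R1 from anc(j,c), anc(c,b)
round 2: derive anc(j,f) via R1 from anc(j,c), anc(c,f)
round 3: derive anc(c,c) via R1 from anc(c,a), anc(a,c)
round 3: derive anc(c,h) via R1 from anc(c,a), anc(a,h)
round 3: derive anc(c,j) via R1 from anc(c,a), anc(a,j)
round 3: derive anc(f,f) via R1 from anc(f,a), anc(a,f)
round 3: derive anc(h,f) via R1 from anc(h,a), anc(a,f)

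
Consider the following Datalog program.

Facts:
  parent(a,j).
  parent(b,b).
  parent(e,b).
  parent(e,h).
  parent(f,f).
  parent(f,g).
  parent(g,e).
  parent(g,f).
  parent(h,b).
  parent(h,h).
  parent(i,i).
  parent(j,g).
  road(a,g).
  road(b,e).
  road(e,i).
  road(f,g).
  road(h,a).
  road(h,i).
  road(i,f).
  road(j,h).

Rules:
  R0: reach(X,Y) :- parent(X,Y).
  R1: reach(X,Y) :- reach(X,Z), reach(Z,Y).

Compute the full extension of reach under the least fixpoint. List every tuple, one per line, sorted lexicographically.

reach(a,b)
reach(a,e)
reach(a,f)
reach(a,g)
reach(a,h)
reach(a,j)
reach(b,b)
reach(e,b)
reach(e,h)
reach(f,b)
reach(f,e)
reach(f,f)
reach(f,g)
reach(f,h)
reach(g,b)
reach(g,e)
reach(g,f)
reach(g,g)
reach(g,h)
reach(h,b)
reach(h,h)
reach(i,i)
reach(j,b)
reach(j,e)
reach(j,f)
reach(j,g)
reach(j,h)

round 1: derive reach(a,j) via R0 from parent(a,j)
round 1: derive reach(b,b) via R0 from parent(b,b)
round 1: derive reach(e,b) via R0 from parent(e,b)
round 1: derive reach(e,h) via R0 from parent(e,h)
round 1: derive reach(f,f) via R0 from parent(f,f)
round 1: derive reach(f,g) via R0 from parent(f,g)
round 1: derive reach(g,e) via R0 from parent(g,e)
round 1: derive reach(g,f) via R0 from parent(g,f)
round 1: derive reach(h,b) via R0 from parent(h,b)
round 1: derive reach(h,h) via R0 from parent(h,h)
round 1: derive reach(i,i) via R0 from parent(i,i)
round 1: derive reach(j,g) via R0 from parent(j,g)
round 2: derive reach(a,g) via R1 from reach(a,j), reach(j,g)
round 2: derive reach(f,e) via R1 from reach(f,g), reach(g,e)
round 2: derive reach(g,b) via R1 from reach(g,e), reach(e,b)
round 2: derive reach(g,g) via R1 from reach(g,f), reach(f,g)
round 2: derive reach(g,h) via R1 from reach(g,e), reach(e,h)
round 2: derive reach(j,e) via R1 from reach(j,g), reach(g,e)
round 2: derive reach(j,f) via R1 from reach(j,g), reach(g,f)
round 3: derive reach(a,b) via R1 from reach(a,g), reach(g,b)
round 3: derive reach(a,e) via R1 from reach(a,g), reach(g,e)
round 3: derive reach(a,f) via R1 from reach(a,g), reach(g,f)
round 3: derive reach(a,h) via R1 from reach(a,g), reach(g,h)
round 3: derive reach(f,b) via R1 from reach(f,e), reach(e,b)
round 3: derive reach(f,h) via R1 from reach(f,e), reach(e,h)
round 3: derive reach(j,b) via R1 from reach(j,e), reach(e,b)
round 3: derive reach(j,h) via R1 from reach(j,e), reach(e,h)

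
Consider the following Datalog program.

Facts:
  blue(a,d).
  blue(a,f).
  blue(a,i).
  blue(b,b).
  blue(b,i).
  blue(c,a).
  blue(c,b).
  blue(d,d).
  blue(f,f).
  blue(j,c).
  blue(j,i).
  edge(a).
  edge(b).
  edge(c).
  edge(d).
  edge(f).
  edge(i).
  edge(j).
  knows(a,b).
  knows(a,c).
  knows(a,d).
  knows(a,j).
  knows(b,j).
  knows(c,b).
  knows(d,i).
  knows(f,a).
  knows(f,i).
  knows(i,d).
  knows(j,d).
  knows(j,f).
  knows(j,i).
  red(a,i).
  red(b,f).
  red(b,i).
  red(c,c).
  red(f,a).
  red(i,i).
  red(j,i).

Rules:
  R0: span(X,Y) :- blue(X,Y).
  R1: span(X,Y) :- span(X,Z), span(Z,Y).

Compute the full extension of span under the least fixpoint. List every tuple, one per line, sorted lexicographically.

round 1: derive span(a,d) via R0 from blue(a,d)
round 1: derive span(a,f) via R0 from blue(a,f)
round 1: derive span(a,i) via R0 from blue(a,i)
round 1: derive span(b,b) via R0 from blue(b,b)
round 1: derive span(b,i) via R0 from blue(b,i)
round 1: derive span(c,a) via R0 from blue(c,a)
round 1: derive span(c,b) via R0 from blue(c,b)
round 1: derive span(d,d) via R0 from blue(d,d)
round 1: derive span(f,f) via R0 from blue(f,f)
round 1: derive span(j,c) via R0 from blue(j,c)
round 1: derive span(j,i) via R0 from blue(j,i)
round 2: derive span(c,d) via R1 from span(c,a), span(a,d)
round 2: derive span(c,f) via R1 from span(c,a), span(a,f)
round 2: derive span(c,i) via R1 from span(c,a), span(a,i)
round 2: derive span(j,a) via R1 from span(j,c), span(c,a)
round 2: derive span(j,b) via R1 from span(j,c), span(c,b)
round 3: derive span(j,d) via R1 from span(j,a), span(a,d)
round 3: derive span(j,f) via R1 from span(j,a), span(a,f)

span(a,d)
span(a,f)
span(a,i)
span(b,b)
span(b,i)
span(c,a)
span(c,b)
span(c,d)
span(c,f)
span(c,i)
span(d,d)
span(f,f)
span(j,a)
span(j,b)
span(j,c)
span(j,d)
span(j,f)
span(j,i)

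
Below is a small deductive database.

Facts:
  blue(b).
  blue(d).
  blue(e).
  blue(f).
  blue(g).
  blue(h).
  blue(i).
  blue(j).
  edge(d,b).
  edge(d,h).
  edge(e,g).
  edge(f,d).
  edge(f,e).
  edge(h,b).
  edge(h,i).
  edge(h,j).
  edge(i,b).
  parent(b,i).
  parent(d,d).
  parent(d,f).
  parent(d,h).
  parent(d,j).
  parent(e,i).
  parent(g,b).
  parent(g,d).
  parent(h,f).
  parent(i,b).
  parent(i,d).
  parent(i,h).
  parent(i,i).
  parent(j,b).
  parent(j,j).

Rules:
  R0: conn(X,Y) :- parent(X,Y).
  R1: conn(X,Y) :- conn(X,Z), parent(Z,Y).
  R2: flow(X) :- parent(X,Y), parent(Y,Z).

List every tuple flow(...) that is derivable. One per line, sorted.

round 1: derive flow(b) via R2 from parent(b,i), parent(i,b)
round 1: derive flow(d) via R2 from parent(d,d), parent(d,d)
round 1: derive flow(e) via R2 from parent(e,i), parent(i,b)
round 1: derive flow(g) via R2 from parent(g,b), parent(b,i)
round 1: derive flow(i) via R2 from parent(i,b), parent(b,i)
round 1: derive flow(j) via R2 from parent(j,b), parent(b,i)

flow(b)
flow(d)
flow(e)
flow(g)
flow(i)
flow(j)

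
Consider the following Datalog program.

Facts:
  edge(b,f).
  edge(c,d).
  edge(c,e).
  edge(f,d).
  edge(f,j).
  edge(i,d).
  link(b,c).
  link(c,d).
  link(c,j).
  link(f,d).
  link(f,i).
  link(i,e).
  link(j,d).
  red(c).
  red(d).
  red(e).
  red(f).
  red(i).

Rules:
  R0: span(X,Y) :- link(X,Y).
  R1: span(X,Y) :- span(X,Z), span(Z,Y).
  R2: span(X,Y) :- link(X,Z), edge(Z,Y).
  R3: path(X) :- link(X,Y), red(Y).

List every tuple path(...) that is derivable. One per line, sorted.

round 1: derive path(b) via R3 from link(b,c), red(c)
round 1: derive path(c) via R3 from link(c,d), red(d)
round 1: derive path(f) via R3 from link(f,d), red(d)
round 1: derive path(i) via R3 from link(i,e), red(e)
round 1: derive path(j) via R3 from link(j,d), red(d)

path(b)
path(c)
path(f)
path(i)
path(j)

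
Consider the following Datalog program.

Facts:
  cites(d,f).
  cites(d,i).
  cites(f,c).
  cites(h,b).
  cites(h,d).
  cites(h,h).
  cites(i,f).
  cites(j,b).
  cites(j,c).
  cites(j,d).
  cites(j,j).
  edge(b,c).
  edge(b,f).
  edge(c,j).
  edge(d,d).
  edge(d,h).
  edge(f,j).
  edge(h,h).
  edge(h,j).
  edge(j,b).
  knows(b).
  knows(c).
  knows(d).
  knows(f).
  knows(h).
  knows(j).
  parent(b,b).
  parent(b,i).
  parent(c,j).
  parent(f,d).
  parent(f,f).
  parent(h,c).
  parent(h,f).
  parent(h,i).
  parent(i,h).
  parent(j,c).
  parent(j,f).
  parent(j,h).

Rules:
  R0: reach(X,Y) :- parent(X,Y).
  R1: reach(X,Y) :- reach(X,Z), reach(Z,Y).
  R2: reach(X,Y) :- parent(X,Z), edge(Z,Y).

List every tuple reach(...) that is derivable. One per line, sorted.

round 1: derive reach(b,b) via R0 from parent(b,b)
round 1: derive reach(b,i) via R0 from parent(b,i)
round 1: derive reach(c,j) via R0 from parent(c,j)
round 1: derive reach(f,d) via R0 from parent(f,d)
round 1: derive reach(f,f) via R0 from parent(f,f)
round 1: derive reach(h,c) via R0 from parent(h,c)
round 1: derive reach(h,f) via R0 from parent(h,f)
round 1: derive reach(h,i) via R0 from parent(h,i)
round 1: derive reach(i,h) via R0 from parent(i,h)
round 1: derive reach(j,c) via R0 from parent(j,c)
round 1: derive reach(j,f) via R0 from parent(j,f)
round 1: derive reach(j,h) via R0 from parent(j,h)
round 1: derive reach(b,c) via R2 from parent(b,b), edge(b,c)
round 1: derive reach(b,f) via R2 from parent(b,b), edge(b,f)
round 1: derive reach(c,b) via R2 from parent(c,j), edge(j,b)
round 1: derive reach(f,h) via R2 from parent(f,d), edge(d,h)
round 1: derive reach(f,j) via R2 from parent(f,f), edge(f,j)
round 1: derive reach(h,j) via R2 from parent(h,c), edge(c,j)
round 1: derive reach(i,j) via R2 from parent(i,h), edge(h,j)
round 1: derive reach(j,j) via R2 from parent(j,c), edge(c,j)
round 2: derive reach(b,d) via R1 from reach(b,f), reach(f,d)
round 2: derive reach(b,h) via R1 from reach(b,f), reach(f,h)
round 2: derive reach(b,j) via R1 from reach(b,c), reach(c,j)
round 2: derive reach(c,c) via R1 from reach(c,b), reach(b,c)
round 2: derive reach(c,f) via R1 from reach(c,b), reach(b,f)
round 2: derive reach(c,h) via R1 from reach(c,j), reach(j,h)
round 2: derive reach(c,i) via R1 from reach(c,b), reach(b,i)
round 2: derive reach(f,c) via R1 from reach(f,h), reach(h,c)
round 2: derive reach(f,i) via R1 from reach(f,h), reach(h,i)
round 2: derive reach(h,b) via R1 from reach(h,c), reach(c,b)
round 2: derive reach(h,d) via R1 from reach(h,f), reach(f,d)
round 2: derive reach(h,h) via R1 from reach(h,f), reach(f,h)
round 2: derive reach(i,c) via R1 from reach(i,h), reach(h,c)
round 2: derive reach(i,f) via R1 from reach(i,h), reach(h,f)
round 2: derive reach(i,i) via R1 from reach(i,h), reach(h,i)
round 2: derive reach(j,b) via R1 from reach(j,c), reach(c,b)
round 2: derive reach(j,d) via R1 from reach(j,f), reach(f,d)
round 2: derive reach(j,i) via R1 from reach(j,h), reach(h,i)
round 3: derive reach(c,d) via R1 from reach(c,b), reach(b,d)
round 3: derive reach(f,b) via R1 from reach(f,c), reach(c,b)
round 3: derive reach(i,b) via R1 from reach(i,c), reach(c,b)
round 3: derive reach(i,d) via R1 from reach(i,f), reach(f,d)

reach(b,b)
reach(b,c)
reach(b,d)
reach(b,f)
reach(b,h)
reach(b,i)
reach(b,j)
reach(c,b)
reach(c,c)
reach(c,d)
reach(c,f)
reach(c,h)
reach(c,i)
reach(c,j)
reach(f,b)
reach(f,c)
reach(f,d)
reach(f,f)
reach(f,h)
reach(f,i)
reach(f,j)
reach(h,b)
reach(h,c)
reach(h,d)
reach(h,f)
reach(h,h)
reach(h,i)
reach(h,j)
reach(i,b)
reach(i,c)
reach(i,d)
reach(i,f)
reach(i,h)
reach(i,i)
reach(i,j)
reach(j,b)
reach(j,c)
reach(j,d)
reach(j,f)
reach(j,h)
reach(j,i)
reach(j,j)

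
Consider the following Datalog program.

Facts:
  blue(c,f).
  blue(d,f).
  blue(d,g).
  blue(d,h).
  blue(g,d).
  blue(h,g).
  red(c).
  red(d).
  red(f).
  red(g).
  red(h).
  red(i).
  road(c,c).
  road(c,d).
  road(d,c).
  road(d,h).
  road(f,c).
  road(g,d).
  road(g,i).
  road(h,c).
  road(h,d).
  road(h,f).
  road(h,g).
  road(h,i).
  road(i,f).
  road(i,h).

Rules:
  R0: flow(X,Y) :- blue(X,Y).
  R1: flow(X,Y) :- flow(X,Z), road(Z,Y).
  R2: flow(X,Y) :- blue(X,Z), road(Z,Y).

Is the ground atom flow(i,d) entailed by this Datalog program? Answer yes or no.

round 1: derive flow(c,f) via R0 from blue(c,f)
round 1: derive flow(d,f) via R0 from blue(d,f)
round 1: derive flow(d,g) via R0 from blue(d,g)
round 1: derive flow(d,h) via R0 from blue(d,h)
round 1: derive flow(g,d) via R0 from blue(g,d)
round 1: derive flow(h,g) via R0 from blue(h,g)
round 1: derive flow(c,c) via R2 from blue(c,f), road(f,c)
round 1: derive flow(d,c) via R2 from blue(d,f), road(f,c)
round 1: derive flow(d,d) via R2 from blue(d,g), road(g,d)
round 1: derive flow(d,i) via R2 from blue(d,g), road(g,i)
round 1: derive flow(g,c) via R2 from blue(g,d), road(d,c)
round 1: derive flow(g,h) via R2 from blue(g,d), road(d,h)
round 1: derive flow(h,d) via R2 from blue(h,g), road(g,d)
round 1: derive flow(h,i) via R2 from blue(h,g), road(g,i)
round 2: derive flow(c,d) via R1 from flow(c,c), road(c,d)
round 2: derive flow(g,f) via R1 from flow(g,h), road(h,f)
round 2: derive flow(g,g) via R1 from flow(g,h), road(h,g)
round 2: derive flow(g,i) via R1 from flow(g,h), road(h,i)
round 2: derive flow(h,c) via R1 from flow(h,d), road(d,c)
round 2: derive flow(h,f) via R1 from flow(h,i), road(i,f)
round 2: derive flow(h,h) via R1 from flow(h,d), road(d,h)
round 3: derive flow(c,h) via R1 from flow(c,d), road(d,h)
round 4: derive flow(c,g) via R1 from flow(c,h), road(h,g)
round 4: derive flow(c,i) via R1 from flow(c,h), road(h,i)

no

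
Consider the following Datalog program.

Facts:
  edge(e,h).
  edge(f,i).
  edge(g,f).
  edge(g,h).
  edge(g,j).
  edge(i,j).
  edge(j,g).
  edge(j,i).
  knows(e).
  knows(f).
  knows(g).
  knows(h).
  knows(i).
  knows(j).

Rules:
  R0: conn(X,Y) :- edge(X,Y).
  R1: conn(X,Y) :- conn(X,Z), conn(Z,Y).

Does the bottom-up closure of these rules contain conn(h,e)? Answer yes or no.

round 1: derive conn(e,h) via R0 from edge(e,h)
round 1: derive conn(f,i) via R0 from edge(f,i)
round 1: derive conn(g,f) via R0 from edge(g,f)
round 1: derive conn(g,h) via R0 from edge(g,h)
round 1: derive conn(g,j) via R0 from edge(g,j)
round 1: derive conn(i,j) via R0 from edge(i,j)
round 1: derive conn(j,g) via R0 from edge(j,g)
round 1: derive conn(j,i) via R0 from edge(j,i)
round 2: derive conn(f,j) via R1 from conn(f,i), conn(i,j)
round 2: derive conn(g,g) via R1 from conn(g,j), conn(j,g)
round 2: derive conn(g,i) via R1 from conn(g,f), conn(f,i)
round 2: derive conn(i,g) via R1 from conn(i,j), conn(j,g)
round 2: derive conn(i,i) via R1 from conn(i,j), conn(j,i)
round 2: derive conn(j,f) via R1 from conn(j,g), conn(g,f)
round 2: derive conn(j,h) via R1 from conn(j,g), conn(g,h)
round 2: derive conn(j,j) via R1 from conn(j,g), conn(g,j)
round 3: derive conn(f,f) via R1 from conn(f,j), conn(j,f)
round 3: derive conn(f,g) via R1 from conn(f,i), conn(i,g)
round 3: derive conn(f,h) via R1 from conn(f,j), conn(j,h)
round 3: derive conn(i,f) via R1 from conn(i,g), conn(g,f)
round 3: derive conn(i,h) via R1 from conn(i,g), conn(g,h)

no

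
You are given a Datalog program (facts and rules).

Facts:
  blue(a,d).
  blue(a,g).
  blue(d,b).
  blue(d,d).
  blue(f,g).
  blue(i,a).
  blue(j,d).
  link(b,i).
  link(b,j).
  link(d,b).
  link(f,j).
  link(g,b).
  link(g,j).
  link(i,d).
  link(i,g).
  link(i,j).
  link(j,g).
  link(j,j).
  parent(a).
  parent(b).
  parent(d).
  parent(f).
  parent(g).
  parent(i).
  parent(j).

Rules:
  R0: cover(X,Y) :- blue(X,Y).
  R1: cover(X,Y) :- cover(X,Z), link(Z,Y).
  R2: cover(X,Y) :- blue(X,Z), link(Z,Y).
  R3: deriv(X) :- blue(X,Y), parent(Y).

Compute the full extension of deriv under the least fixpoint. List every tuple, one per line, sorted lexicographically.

round 1: derive deriv(a) via R3 from blue(a,d), parent(d)
round 1: derive deriv(d) via R3 from blue(d,b), parent(b)
round 1: derive deriv(f) via R3 from blue(f,g), parent(g)
round 1: derive deriv(i) via R3 from blue(i,a), parent(a)
round 1: derive deriv(j) via R3 from blue(j,d), parent(d)

deriv(a)
deriv(d)
deriv(f)
deriv(i)
deriv(j)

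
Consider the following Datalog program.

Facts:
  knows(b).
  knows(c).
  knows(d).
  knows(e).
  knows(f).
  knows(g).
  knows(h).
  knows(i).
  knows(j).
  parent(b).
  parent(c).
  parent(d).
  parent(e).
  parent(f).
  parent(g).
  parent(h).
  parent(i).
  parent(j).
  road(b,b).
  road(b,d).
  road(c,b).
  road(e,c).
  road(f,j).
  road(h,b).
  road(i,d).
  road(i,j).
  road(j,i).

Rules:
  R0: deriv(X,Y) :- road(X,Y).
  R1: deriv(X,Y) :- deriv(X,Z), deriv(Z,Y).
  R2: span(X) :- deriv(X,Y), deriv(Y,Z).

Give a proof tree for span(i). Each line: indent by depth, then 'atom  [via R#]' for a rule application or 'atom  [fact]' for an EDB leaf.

round 1: derive deriv(b,b) via R0 from road(b,b)
round 1: derive deriv(b,d) via R0 from road(b,d)
round 1: derive deriv(c,b) via R0 from road(c,b)
round 1: derive deriv(e,c) via R0 from road(e,c)
round 1: derive deriv(f,j) via R0 from road(f,j)
round 1: derive deriv(h,b) via R0 from road(h,b)
round 1: derive deriv(i,d) via R0 from road(i,d)
round 1: derive deriv(i,j) via R0 from road(i,j)
round 1: derive deriv(j,i) via R0 from road(j,i)
round 2: derive deriv(c,d) via R1 from deriv(c,b), deriv(b,d)
round 2: derive deriv(e,b) via R1 from deriv(e,c), deriv(c,b)
round 2: derive deriv(f,i) via R1 from deriv(f,j), deriv(j,i)
round 2: derive deriv(h,d) via R1 from deriv(h,b), deriv(b,d)
round 2: derive deriv(i,i) via R1 from deriv(i,j), deriv(j,i)
round 2: derive deriv(j,d) via R1 from deriv(j,i), deriv(i,d)
round 2: derive deriv(j,j) via R1 from deriv(j,i), deriv(i,j)
round 2: derive span(b) via R2 from deriv(b,b), deriv(b,b)
round 2: derive span(c) via R2 from deriv(c,b), deriv(b,b)
round 2: derive span(e) via R2 from deriv(e,c), deriv(c,b)
round 2: derive span(f) via R2 from deriv(f,j), deriv(j,i)
round 2: derive span(h) via R2 from deriv(h,b), deriv(b,b)
round 2: derive span(i) via R2 from deriv(i,j), deriv(j,i)
round 2: derive span(j) via R2 from deriv(j,i), deriv(i,d)
round 3: derive deriv(e,d) via R1 from deriv(e,b), deriv(b,d)
round 3: derive deriv(f,d) via R1 from deriv(f,i), deriv(i,d)

span(i)  [via R2]
  deriv(i,j)  [via R0]
    road(i,j)  [fact]
  deriv(j,i)  [via R0]
    road(j,i)  [fact]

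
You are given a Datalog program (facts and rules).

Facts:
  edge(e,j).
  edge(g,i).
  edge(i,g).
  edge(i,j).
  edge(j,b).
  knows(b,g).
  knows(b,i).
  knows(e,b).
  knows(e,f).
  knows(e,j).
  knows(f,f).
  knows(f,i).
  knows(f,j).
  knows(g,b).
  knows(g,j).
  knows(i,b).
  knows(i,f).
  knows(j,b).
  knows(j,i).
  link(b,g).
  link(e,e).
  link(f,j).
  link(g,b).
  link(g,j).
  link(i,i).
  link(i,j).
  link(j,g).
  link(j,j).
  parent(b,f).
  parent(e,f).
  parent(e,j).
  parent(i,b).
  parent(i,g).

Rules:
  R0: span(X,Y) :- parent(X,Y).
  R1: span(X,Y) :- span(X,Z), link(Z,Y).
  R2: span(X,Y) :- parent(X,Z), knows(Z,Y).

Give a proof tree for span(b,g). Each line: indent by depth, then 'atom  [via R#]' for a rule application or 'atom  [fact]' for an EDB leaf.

round 1: derive span(b,f) via R0 from parent(b,f)
round 1: derive span(e,f) via R0 from parent(e,f)
round 1: derive span(e,j) via R0 from parent(e,j)
round 1: derive span(i,b) via R0 from parent(i,b)
round 1: derive span(i,g) via R0 from parent(i,g)
round 1: derive span(b,i) via R2 from parent(b,f), knows(f,i)
round 1: derive span(b,j) via R2 from parent(b,f), knows(f,j)
round 1: derive span(e,b) via R2 from parent(e,j), knows(j,b)
round 1: derive span(e,i) via R2 from parent(e,f), knows(f,i)
round 1: derive span(i,i) via R2 from parent(i,b), knows(b,i)
round 1: derive span(i,j) via R2 from parent(i,g), knows(g,j)
round 2: derive span(b,g) via R1 from span(b,j), link(j,g)
round 2: derive span(e,g) via R1 from span(e,b), link(b,g)
round 3: derive span(b,b) via R1 from span(b,g), link(g,b)

span(b,g)  [via R1]
  span(b,j)  [via R2]
    parent(b,f)  [fact]
    knows(f,j)  [fact]
  link(j,g)  [fact]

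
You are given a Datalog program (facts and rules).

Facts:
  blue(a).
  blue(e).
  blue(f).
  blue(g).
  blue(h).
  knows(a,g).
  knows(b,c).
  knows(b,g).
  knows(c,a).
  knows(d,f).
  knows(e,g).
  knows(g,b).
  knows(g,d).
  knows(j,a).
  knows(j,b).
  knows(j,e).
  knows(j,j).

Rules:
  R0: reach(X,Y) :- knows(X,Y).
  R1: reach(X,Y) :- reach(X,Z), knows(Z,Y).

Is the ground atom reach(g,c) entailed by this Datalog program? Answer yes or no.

round 1: derive reach(a,g) via R0 from knows(a,g)
round 1: derive reach(b,c) via R0 from knows(b,c)
round 1: derive reach(b,g) via R0 from knows(b,g)
round 1: derive reach(c,a) via R0 from knows(c,a)
round 1: derive reach(d,f) via R0 from knows(d,f)
round 1: derive reach(e,g) via R0 from knows(e,g)
round 1: derive reach(g,b) via R0 from knows(g,b)
round 1: derive reach(g,d) via R0 from knows(g,d)
round 1: derive reach(j,a) via R0 from knows(j,a)
round 1: derive reach(j,b) via R0 from knows(j,b)
round 1: derive reach(j,e) via R0 from knows(j,e)
round 1: derive reach(j,j) via R0 from knows(j,j)
round 2: derive reach(a,b) via R1 from reach(a,g), knows(g,b)
round 2: derive reach(a,d) via R1 from reach(a,g), knows(g,d)
round 2: derive reach(b,a) via R1 from reach(b,c), knows(c,a)
round 2: derive reach(b,b) via R1 from reach(b,g), knows(g,b)
round 2: derive reach(b,d) via R1 from reach(b,g), knows(g,d)
round 2: derive reach(c,g) via R1 from reach(c,a), knows(a,g)
round 2: derive reach(e,b) via R1 from reach(e,g), knows(g,b)
round 2: derive reach(e,d) via R1 from reach(e,g), knows(g,d)
round 2: derive reach(g,c) via R1 from reach(g,b), knows(b,c)
round 2: derive reach(g,f) via R1 from reach(g,d), knows(d,f)
round 2: derive reach(g,g) via R1 from reach(g,b), knows(b,g)
round 2: derive reach(j,c) via R1 from reach(j,b), knows(b,c)
round 2: derive reach(j,g) via R1 from reach(j,a), knows(a,g)
round 3: derive reach(a,c) via R1 from reach(a,b), knows(b,c)
round 3: derive reach(a,f) via R1 from reach(a,d), knows(d,f)
round 3: derive reach(b,f) via R1 from reach(b,d), knows(d,f)
round 3: derive reach(c,b) via R1 from reach(c,g), knows(g,b)
round 3: derive reach(c,d) via R1 from reach(c,g), knows(g,d)
round 3: derive reach(e,c) via R1 from reach(e,b), knows(b,c)
round 3: derive reach(e,f) via R1 from reach(e,d), knows(d,f)
round 3: derive reach(g,a) via R1 from reach(g,c), knows(c,a)
round 3: derive reach(j,d) via R1 from reach(j,g), knows(g,d)
round 4: derive reach(a,a) via R1 from reach(a,c), knows(c,a)
round 4: derive reach(c,c) via R1 from reach(c,b), knows(b,c)
round 4: derive reach(c,f) via R1 from reach(c,d), knows(d,f)
round 4: derive reach(e,a) via R1 from reach(e,c), knows(c,a)
round 4: derive reach(j,f) via R1 from reach(j,d), knows(d,f)

yes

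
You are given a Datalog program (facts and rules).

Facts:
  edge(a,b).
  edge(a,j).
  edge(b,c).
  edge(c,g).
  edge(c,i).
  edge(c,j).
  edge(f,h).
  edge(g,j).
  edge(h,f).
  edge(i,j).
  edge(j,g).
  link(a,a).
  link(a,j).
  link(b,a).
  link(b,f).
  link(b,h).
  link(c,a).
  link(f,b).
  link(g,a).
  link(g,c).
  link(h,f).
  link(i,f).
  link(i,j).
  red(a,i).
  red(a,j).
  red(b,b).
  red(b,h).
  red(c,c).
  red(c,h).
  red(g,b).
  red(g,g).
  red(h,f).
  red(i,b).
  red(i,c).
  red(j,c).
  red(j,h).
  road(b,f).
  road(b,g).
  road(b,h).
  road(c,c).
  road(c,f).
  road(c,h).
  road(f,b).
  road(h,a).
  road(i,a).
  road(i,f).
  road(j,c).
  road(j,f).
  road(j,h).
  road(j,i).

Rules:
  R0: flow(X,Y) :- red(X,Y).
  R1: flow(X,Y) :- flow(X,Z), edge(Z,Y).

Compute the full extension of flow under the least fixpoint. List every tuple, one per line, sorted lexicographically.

flow(a,g)
flow(a,i)
flow(a,j)
flow(b,b)
flow(b,c)
flow(b,f)
flow(b,g)
flow(b,h)
flow(b,i)
flow(b,j)
flow(c,c)
flow(c,f)
flow(c,g)
flow(c,h)
flow(c,i)
flow(c,j)
flow(g,b)
flow(g,c)
flow(g,g)
flow(g,i)
flow(g,j)
flow(h,f)
flow(h,h)
flow(i,b)
flow(i,c)
flow(i,g)
flow(i,i)
flow(i,j)
flow(j,c)
flow(j,f)
flow(j,g)
flow(j,h)
flow(j,i)
flow(j,j)

round 1: derive flow(a,i) via R0 from red(a,i)
round 1: derive flow(a,j) via R0 from red(a,j)
round 1: derive flow(b,b) via R0 from red(b,b)
round 1: derive flow(b,h) via R0 from red(b,h)
round 1: derive flow(c,c) via R0 from red(c,c)
round 1: derive flow(c,h) via R0 from red(c,h)
round 1: derive flow(g,b) via R0 from red(g,b)
round 1: derive flow(g,g) via R0 from red(g,g)
round 1: derive flow(h,f) via R0 from red(h,f)
round 1: derive flow(i,b) via R0 from red(i,b)
round 1: derive flow(i,c) via R0 from red(i,c)
round 1: derive flow(j,c) via R0 from red(j,c)
round 1: derive flow(j,h) via R0 from red(j,h)
round 2: derive flow(a,g) via R1 from flow(a,j), edge(j,g)
round 2: derive flow(b,c) via R1 from flow(b,b), edge(b,c)
round 2: derive flow(b,f) via R1 from flow(b,h), edge(h,f)
round 2: derive flow(c,f) via R1 from flow(c,h), edge(h,f)
round 2: derive flow(c,g) via R1 from flow(c,c), edge(c,g)
round 2: derive flow(c,i) via R1 from flow(c,c), edge(c,i)
round 2: derive flow(c,j) via R1 from flow(c,c), edge(c,j)
round 2: derive flow(g,c) via R1 from flow(g,b), edge(b,c)
round 2: derive flow(g,j) via R1 from flow(g,g), edge(g,j)
round 2: derive flow(h,h) via R1 from flow(h,f), edge(f,h)
round 2: derive flow(i,g) via R1 from flow(i,c), edge(c,g)
round 2: derive flow(i,i) via R1 from flow(i,c), edge(c,i)
round 2: derive flow(i,j) via R1 from flow(i,c), edge(c,j)
round 2: derive flow(j,f) via R1 from flow(j,h), edge(h,f)
round 2: derive flow(j,g) via R1 from flow(j,c), edge(c,g)
round 2: derive flow(j,i) via R1 from flow(j,c), edge(c,i)
round 2: derive flow(j,j) via R1 from flow(j,c), edge(c,j)
round 3: derive flow(b,g) via R1 from flow(b,c), edge(c,g)
round 3: derive flow(b,i) via R1 from flow(b,c), edge(c,i)
round 3: derive flow(b,j) via R1 from flow(b,c), edge(c,j)
round 3: derive flow(g,i) via R1 from flow(g,c), edge(c,i)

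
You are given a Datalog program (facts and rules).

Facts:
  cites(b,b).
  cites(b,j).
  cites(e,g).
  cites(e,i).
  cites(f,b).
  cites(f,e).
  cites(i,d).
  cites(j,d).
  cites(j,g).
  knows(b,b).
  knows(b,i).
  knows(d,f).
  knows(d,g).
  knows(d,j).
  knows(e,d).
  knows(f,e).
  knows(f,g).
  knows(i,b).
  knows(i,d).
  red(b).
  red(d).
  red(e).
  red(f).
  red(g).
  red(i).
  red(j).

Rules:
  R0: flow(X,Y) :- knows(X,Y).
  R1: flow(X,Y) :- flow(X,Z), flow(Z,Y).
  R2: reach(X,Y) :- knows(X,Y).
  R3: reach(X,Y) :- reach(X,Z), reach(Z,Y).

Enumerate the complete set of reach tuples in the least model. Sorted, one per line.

reach(b,b)
reach(b,d)
reach(b,e)
reach(b,f)
reach(b,g)
reach(b,i)
reach(b,j)
reach(d,d)
reach(d,e)
reach(d,f)
reach(d,g)
reach(d,j)
reach(e,d)
reach(e,e)
reach(e,f)
reach(e,g)
reach(e,j)
reach(f,d)
reach(f,e)
reach(f,f)
reach(f,g)
reach(f,j)
reach(i,b)
reach(i,d)
reach(i,e)
reach(i,f)
reach(i,g)
reach(i,i)
reach(i,j)

round 1: derive reach(b,b) via R2 from knows(b,b)
round 1: derive reach(b,i) via R2 from knows(b,i)
round 1: derive reach(d,f) via R2 from knows(d,f)
round 1: derive reach(d,g) via R2 from knows(d,g)
round 1: derive reach(d,j) via R2 from knows(d,j)
round 1: derive reach(e,d) via R2 from knows(e,d)
round 1: derive reach(f,e) via R2 from knows(f,e)
round 1: derive reach(f,g) via R2 from knows(f,g)
round 1: derive reach(i,b) via R2 from knows(i,b)
round 1: derive reach(i,d) via R2 from knows(i,d)
round 2: derive reach(b,d) via R3 from reach(b,i), reach(i,d)
round 2: derive reach(d,e) via R3 from reach(d,f), reach(f,e)
round 2: derive reach(e,f) via R3 from reach(e,d), reach(d,f)
round 2: derive reach(e,g) via R3 from reach(e,d), reach(d,g)
round 2: derive reach(e,j) via R3 from reach(e,d), reach(d,j)
round 2: derive reach(f,d) via R3 from reach(f,e), reach(e,d)
round 2: derive reach(i,f) via R3 from reach(i,d), reach(d,f)
round 2: derive reach(i,g) via R3 from reach(i,d), reach(d,g)
round 2: derive reach(i,i) via R3 from reach(i,b), reach(b,i)
round 2: derive reach(i,j) via R3 from reach(i,d), reach(d,j)
round 3: derive reach(b,e) via R3 from reach(b,d), reach(d,e)
round 3: derive reach(b,f) via R3 from reach(b,d), reach(d,f)
round 3: derive reach(b,g) via R3 from reach(b,d), reach(d,g)
round 3: derive reach(b,j) via R3 from reach(b,d), reach(d,j)
round 3: derive reach(d,d) via R3 from reach(d,e), reach(e,d)
round 3: derive reach(e,e) via R3 from reach(e,d), reach(d,e)
round 3: derive reach(f,f) via R3 from reach(f,d), reach(d,f)
round 3: derive reach(f,j) via R3 from reach(f,d), reach(d,j)
round 3: derive reach(i,e) via R3 from reach(i,d), reach(d,e)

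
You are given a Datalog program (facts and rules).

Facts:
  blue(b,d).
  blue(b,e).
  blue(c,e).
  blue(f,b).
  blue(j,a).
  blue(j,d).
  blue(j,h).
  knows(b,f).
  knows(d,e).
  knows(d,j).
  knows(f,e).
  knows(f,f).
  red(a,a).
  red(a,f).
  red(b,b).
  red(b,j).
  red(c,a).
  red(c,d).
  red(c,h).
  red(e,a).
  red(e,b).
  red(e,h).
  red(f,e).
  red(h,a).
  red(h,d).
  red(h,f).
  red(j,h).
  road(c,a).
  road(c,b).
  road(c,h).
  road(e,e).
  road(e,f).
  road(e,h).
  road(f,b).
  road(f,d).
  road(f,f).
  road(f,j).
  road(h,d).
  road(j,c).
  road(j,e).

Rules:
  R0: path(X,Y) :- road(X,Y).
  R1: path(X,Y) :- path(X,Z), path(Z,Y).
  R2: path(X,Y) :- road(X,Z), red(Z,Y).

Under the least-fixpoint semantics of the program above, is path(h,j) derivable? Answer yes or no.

round 1: derive path(c,a) via R0 from road(c,a)
round 1: derive path(c,b) via R0 from road(c,b)
round 1: derive path(c,h) via R0 from road(c,h)
round 1: derive path(e,e) via R0 from road(e,e)
round 1: derive path(e,f) via R0 from road(e,f)
round 1: derive path(e,h) via R0 from road(e,h)
round 1: derive path(f,b) via R0 from road(f,b)
round 1: derive path(f,d) via R0 from road(f,d)
round 1: derive path(f,f) via R0 from road(f,f)
round 1: derive path(f,j) via R0 from road(f,j)
round 1: derive path(h,d) via R0 from road(h,d)
round 1: derive path(j,c) via R0 from road(j,c)
round 1: derive path(j,e) via R0 from road(j,e)
round 1: derive path(c,d) via R2 from road(c,h), red(h,d)
round 1: derive path(c,f) via R2 from road(c,a), red(a,f)
round 1: derive path(c,j) via R2 from road(c,b), red(b,j)
round 1: derive path(e,a) via R2 from road(e,e), red(e,a)
round 1: derive path(e,b) via R2 from road(e,e), red(e,b)
round 1: derive path(e,d) via R2 from road(e,h), red(h,d)
round 1: derive path(f,e) via R2 from road(f,f), red(f,e)
round 1: derive path(f,h) via R2 from road(f,j), red(j,h)
round 1: derive path(j,a) via R2 from road(j,c), red(c,a)
round 1: derive path(j,b) via R2 from road(j,e), red(e,b)
round 1: derive path(j,d) via R2 from road(j,c), red(c,d)
round 1: derive path(j,h) via R2 from road(j,c), red(c,h)
round 2: derive path(c,c) via R1 from path(c,j), path(j,c)
round 2: derive path(c,e) via R1 from path(c,f), path(f,e)
round 2: derive path(e,j) via R1 from path(e,f), path(f,j)
round 2: derive path(f,a) via R1 from path(f,e), path(e,a)
round 2: derive path(f,c) via R1 from path(f,j), path(j,c)
round 2: derive path(j,f) via R1 from path(j,c), path(c,f)
round 2: derive path(j,j) via R1 from path(j,c), path(c,j)
round 3: derive path(e,c) via R1 from path(e,f), path(f,c)

no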